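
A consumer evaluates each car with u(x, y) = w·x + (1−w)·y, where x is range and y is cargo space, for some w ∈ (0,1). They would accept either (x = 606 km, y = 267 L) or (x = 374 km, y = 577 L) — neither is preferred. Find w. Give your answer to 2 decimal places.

Indifference: w·606 + (1−w)·267 = w·374 + (1−w)·577.
Rearranging, 232·w − 310·(1−w) = 0.
The marginal rate of substitution is 310/232, so w = 310/(232+310) = 0.57.

w = 0.57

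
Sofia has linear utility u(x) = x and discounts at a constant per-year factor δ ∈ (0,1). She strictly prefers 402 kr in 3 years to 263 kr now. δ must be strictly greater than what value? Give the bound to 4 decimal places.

δ > 0.8681

Comparing present values: 263 < δ^3·402.
Hence δ^3 > 263/402 = 0.65423, and x ↦ x^(1/3) is increasing on (0,∞).
δ > (263/402)^(1/3) ≈ 0.8681.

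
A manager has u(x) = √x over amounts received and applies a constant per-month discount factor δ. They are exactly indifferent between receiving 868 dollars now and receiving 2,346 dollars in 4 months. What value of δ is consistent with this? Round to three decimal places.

δ ≈ 0.883

The payoff in 4 months is discounted by δ^4, so u(868) = δ^4·u(2346) and δ^4 = u(868)/u(2346).
With u(x) = √x: δ^4 = √868/√2346 = √(868/2346) = 0.60827.
So δ = 0.60827^(1/4) ≈ 0.883.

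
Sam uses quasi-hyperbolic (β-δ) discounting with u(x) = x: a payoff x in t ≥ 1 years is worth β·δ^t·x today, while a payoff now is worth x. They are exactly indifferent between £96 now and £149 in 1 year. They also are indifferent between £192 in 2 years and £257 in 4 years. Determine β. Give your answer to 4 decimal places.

β ≈ 0.7454

From the later pair, β·δ^2·192 = β·δ^4·257; dividing through, δ^2 = 192/257 = 0.74708, so δ = 0.86434.
The first indifference: 96 = β·δ·149, so β = 96/(δ·149) = 96/(0.86434·149) ≈ 0.7454.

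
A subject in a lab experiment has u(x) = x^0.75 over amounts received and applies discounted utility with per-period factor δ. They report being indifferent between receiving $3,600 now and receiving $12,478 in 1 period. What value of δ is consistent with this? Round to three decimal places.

Indifference means u(3600) = δ · u(12478), so δ = u(3600)/u(12478).
With u(x) = x^0.75: δ = 3600^0.75/12478^0.75 = (3600/12478)^0.75 = 0.39366.

δ ≈ 0.394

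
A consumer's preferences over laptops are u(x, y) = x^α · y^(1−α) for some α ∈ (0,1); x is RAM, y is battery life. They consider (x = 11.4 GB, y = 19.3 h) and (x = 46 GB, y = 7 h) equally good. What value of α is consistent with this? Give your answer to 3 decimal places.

α ≈ 0.421

Indifference: 11.4^α · 19.3^(1−α) = 46^α · 7^(1−α).
Rearrange to (11.4/46)^α = (7/19.3)^(1−α) and take logs: α·-1.395028 = (1−α)·-1.014195.
So α/(1−α) = (-1.014195)/(-1.395028) = 0.727007, and α = 0.727007/1.727007 ≈ 0.421.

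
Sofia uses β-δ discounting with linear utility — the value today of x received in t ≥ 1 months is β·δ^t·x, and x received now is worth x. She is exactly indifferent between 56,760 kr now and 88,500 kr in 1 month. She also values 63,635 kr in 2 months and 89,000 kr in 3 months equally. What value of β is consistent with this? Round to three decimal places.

From the later pair, β·δ^2·63635 = β·δ^3·89000; dividing through, δ = 63635/89000 = 0.71500.
Substituting δ into 56760 = β·δ·88500: β = 56760/(63277.500) ≈ 0.897.

β ≈ 0.897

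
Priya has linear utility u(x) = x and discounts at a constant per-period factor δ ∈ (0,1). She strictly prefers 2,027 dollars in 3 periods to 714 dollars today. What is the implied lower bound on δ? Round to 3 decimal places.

Comparing present values: 714 < δ^3·2027.
Hence δ^3 > 714/2027 = 0.35224, and x ↦ x^(1/3) is increasing on (0,∞).
δ > (714/2027)^(1/3) ≈ 0.706.

δ > 0.706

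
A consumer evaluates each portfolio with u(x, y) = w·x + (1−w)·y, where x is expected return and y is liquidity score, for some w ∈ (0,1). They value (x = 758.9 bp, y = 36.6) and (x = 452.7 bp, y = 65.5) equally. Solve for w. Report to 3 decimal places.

w = 0.086

Equating utilities: w·758.9 + (1−w)·36.6 = w·452.7 + (1−w)·65.5.
w·(758.9−452.7) = (1−w)·(65.5−36.6), i.e. w·306.2 = (1−w)·28.9.
The marginal rate of substitution is 28.9/306.2, so w = 28.9/(306.2+28.9) = 0.086.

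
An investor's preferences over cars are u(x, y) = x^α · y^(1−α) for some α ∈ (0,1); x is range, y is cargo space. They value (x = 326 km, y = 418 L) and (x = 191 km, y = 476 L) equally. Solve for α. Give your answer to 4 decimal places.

Indifference: 326^α · 418^(1−α) = 191^α · 476^(1−α).
Taking logs: α·ln 326 + (1−α)·ln 418 = α·ln 191 + (1−α)·ln 476, i.e. α·0.5346240 = (1−α)·0.1299364.
So α/(1−α) = (0.1299364)/(0.5346240) = 0.2430426, and α = 0.2430426/1.2430426 ≈ 0.1955.

α ≈ 0.1955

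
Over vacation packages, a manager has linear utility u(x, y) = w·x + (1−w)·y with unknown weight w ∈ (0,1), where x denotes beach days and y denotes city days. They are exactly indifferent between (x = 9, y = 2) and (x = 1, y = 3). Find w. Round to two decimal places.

w = 0.11

Equating utilities: w·9 + (1−w)·2 = w·1 + (1−w)·3.
w·(9−1) = (1−w)·(3−2), i.e. w·8 = (1−w)·1.
Hence w = 1/(8+1) = 1/9 = 0.11.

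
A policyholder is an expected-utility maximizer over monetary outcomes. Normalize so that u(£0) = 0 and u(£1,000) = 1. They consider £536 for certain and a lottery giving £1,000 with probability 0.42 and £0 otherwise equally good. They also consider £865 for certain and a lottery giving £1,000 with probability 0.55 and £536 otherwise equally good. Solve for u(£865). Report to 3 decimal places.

0.739

From the first indifference, u(£536) = 0.42·u(£1,000) + 0.58·u(£0) = 0.42·1 + 0.58·0 = 0.42.
The second indifference gives u(£865) = 0.55·u(£1,000) + 0.45·u(£536) = 0.55·1.00 + 0.45·0.42 = 0.7390.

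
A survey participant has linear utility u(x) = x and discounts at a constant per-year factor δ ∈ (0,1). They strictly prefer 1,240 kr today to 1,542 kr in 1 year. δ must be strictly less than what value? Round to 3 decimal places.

δ < 0.804

Under u(x) = x this choice says 1240 > δ·1542.
Dividing through by 1542 gives δ < 0.80415.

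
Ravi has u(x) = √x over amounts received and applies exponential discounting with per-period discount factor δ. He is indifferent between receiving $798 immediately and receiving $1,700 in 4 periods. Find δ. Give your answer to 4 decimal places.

The payoff in 4 periods is discounted by δ^4, so u(798) = δ^4·u(1700) and δ^4 = u(798)/u(1700).
Since u(x) = √x, δ^4 = √(798/1700) = 0.68514.
So δ = 0.68514^(1/4) ≈ 0.9098.

δ ≈ 0.9098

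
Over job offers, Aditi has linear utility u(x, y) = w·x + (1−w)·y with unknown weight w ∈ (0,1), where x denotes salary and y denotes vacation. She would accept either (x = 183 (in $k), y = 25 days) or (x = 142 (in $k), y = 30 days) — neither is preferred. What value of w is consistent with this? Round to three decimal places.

w = 0.109

u(183,25) = u(142,30) means w·183 + (1−w)·25 = w·142 + (1−w)·30.
w·(183−142) = (1−w)·(30−25), i.e. w·41 = (1−w)·5.
Hence w = 5/(41+5) = 5/46 = 0.109.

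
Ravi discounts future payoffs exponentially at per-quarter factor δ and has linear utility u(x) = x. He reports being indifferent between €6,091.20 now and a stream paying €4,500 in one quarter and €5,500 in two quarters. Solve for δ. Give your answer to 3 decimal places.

Equating present values: 6091.20 = 4500δ + 5500δ².
That is, 5500δ² + 4500δ − 6091.20 = 0, a quadratic in δ.
The positive root is δ = [−4500 + √(4500² + 4·5500·6091.20)] / (2·5500) = (−4500 + 12420.000)/11000 ≈ 0.720.

δ ≈ 0.720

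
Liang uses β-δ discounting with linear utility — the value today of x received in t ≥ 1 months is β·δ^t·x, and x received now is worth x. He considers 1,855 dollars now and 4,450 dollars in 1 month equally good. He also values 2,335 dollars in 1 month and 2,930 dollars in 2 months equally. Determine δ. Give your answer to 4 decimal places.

The second indifference involves only future payoffs, so β cancels: β·δ^1·2335 = β·δ^2·2930, giving δ = 2335/2930 = 0.79693.

δ ≈ 0.7969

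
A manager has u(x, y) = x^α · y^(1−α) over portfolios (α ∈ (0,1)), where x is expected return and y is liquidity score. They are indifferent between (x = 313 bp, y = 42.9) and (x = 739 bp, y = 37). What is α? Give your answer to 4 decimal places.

α ≈ 0.1469

Indifference: 313^α · 42.9^(1−α) = 739^α · 37^(1−α).
Rearrange to (313/739)^α = (37/42.9)^(1−α) and take logs: α·-0.8590947 = (1−α)·-0.1479539.
So α/(1−α) = (-0.1479539)/(-0.8590947) = 0.1722207, and α = 0.1722207/1.1722207 ≈ 0.1469.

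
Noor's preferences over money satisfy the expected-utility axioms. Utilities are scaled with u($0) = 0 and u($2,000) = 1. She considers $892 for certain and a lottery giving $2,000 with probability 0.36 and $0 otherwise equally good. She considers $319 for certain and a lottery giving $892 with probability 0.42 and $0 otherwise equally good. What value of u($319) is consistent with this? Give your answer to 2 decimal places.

0.15

The first gamble pins u($892): it must equal 0.36·1 + 0.64·0 = 0.36.
Then u($319) = 0.42·u($892) + 0.58·u($0) = 0.42·0.36 + 0.58·0.00 = 0.1512.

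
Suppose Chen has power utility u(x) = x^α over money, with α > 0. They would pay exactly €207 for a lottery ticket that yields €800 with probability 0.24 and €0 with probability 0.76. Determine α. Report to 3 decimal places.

α ≈ 1.056

EU(lottery) = 0.24·800^α + 0.76·0 = 0.24·800^α.
Equating: 207^α = 0.24·800^α, i.e. 0.2587^α = 0.24.
Take logs: α = ln 0.24 / ln(207/800) ≈ 1.05564.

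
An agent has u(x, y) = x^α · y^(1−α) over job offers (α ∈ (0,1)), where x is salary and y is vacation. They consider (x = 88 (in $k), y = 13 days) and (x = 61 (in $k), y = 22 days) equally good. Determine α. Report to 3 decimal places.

The Cobb–Douglas utilities coincide, so 88^α·13^(1−α) = 61^α·22^(1−α).
Rearrange to (88/61)^α = (22/13)^(1−α) and take logs: α·0.366463 = (1−α)·0.526093.
With A = 0.366463 and B = 0.526093: α·A = (1−α)·B, so α = B/(A+B) = 0.526093/0.892556 ≈ 0.589.

α ≈ 0.589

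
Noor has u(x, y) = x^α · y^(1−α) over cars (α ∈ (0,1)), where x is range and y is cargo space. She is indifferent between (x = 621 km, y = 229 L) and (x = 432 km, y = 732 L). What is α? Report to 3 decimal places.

α ≈ 0.762

Indifference: 621^α · 229^(1−α) = 432^α · 732^(1−α).
Taking logs: α·ln 621 + (1−α)·ln 229 = α·ln 432 + (1−α)·ln 732, i.e. α·0.362905 = (1−α)·1.162059.
With A = 0.362905 and B = 1.162059: α·A = (1−α)·B, so α = B/(A+B) = 1.162059/1.524964 ≈ 0.762.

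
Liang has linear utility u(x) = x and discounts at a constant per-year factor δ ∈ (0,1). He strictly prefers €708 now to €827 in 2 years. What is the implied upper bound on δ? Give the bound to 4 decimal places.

Comparing present values: 708 > δ^2·827.
So δ^2 < 708/827 = 0.85611; taking the square root of both positive sides preserves the inequality.
δ < 0.85611^(1/2) = 0.9253.

δ < 0.9253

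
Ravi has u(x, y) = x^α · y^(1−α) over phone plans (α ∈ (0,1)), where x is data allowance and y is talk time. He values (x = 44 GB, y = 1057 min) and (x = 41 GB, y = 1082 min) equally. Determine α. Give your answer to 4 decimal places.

α ≈ 0.2487

The Cobb–Douglas utilities coincide, so 44^α·1057^(1−α) = 41^α·1082^(1−α).
Taking logs: α·ln 44 + (1−α)·ln 1057 = α·ln 41 + (1−α)·ln 1082, i.e. α·0.0706176 = (1−α)·0.0233765.
With A = 0.0706176 and B = 0.0233765: α·A = (1−α)·B, so α = B/(A+B) = 0.0233765/0.0939941 ≈ 0.2487.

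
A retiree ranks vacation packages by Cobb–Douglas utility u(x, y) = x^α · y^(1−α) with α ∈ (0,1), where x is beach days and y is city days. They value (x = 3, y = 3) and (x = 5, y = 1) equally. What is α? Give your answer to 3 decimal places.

α ≈ 0.683

The Cobb–Douglas utilities coincide, so 3^α·3^(1−α) = 5^α·1^(1−α).
(3/5)^α = (1/3)^(1−α); take logs: α·ln(3/5) = (1−α)·ln(1/3), i.e. α·-0.510826 = (1−α)·-1.098612.
So α/(1−α) = (-1.098612)/(-0.510826) = 2.150658, and α = 2.150658/3.150658 ≈ 0.683.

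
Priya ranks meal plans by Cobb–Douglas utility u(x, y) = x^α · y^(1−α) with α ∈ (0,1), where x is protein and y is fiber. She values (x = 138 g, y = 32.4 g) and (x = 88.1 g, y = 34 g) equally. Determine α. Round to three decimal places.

Set the two utilities equal: 138^α·32.4^(1−α) = 88.1^α·34^(1−α).
Taking logs: α·ln 138 + (1−α)·ln 32.4 = α·ln 88.1 + (1−α)·ln 34, i.e. α·0.448781 = (1−α)·0.048202.
Thus α·(0.496983) = 0.048202, so α = 0.048202/0.496983 ≈ 0.097.

α ≈ 0.097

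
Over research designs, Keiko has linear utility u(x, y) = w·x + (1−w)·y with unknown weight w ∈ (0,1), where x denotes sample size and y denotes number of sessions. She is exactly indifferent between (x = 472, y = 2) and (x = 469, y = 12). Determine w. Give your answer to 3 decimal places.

w = 0.769

u(472,2) = u(469,12) means w·472 + (1−w)·2 = w·469 + (1−w)·12.
Collecting terms: w·3 = (1−w)·10.
Hence w = 10/(3+10) = 10/13 = 0.769.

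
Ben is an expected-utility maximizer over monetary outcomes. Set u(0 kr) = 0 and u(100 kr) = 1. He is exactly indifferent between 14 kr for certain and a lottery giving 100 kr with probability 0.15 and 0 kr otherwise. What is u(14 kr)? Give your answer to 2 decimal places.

0.15

u(14 kr) equals the lottery's expected utility: 0.15·1 + 0.85·0 = 0.15.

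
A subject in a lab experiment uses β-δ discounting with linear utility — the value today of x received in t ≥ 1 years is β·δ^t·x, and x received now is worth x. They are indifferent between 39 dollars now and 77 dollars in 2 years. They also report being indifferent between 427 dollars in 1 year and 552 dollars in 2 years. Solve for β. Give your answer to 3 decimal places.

Both payoffs in the second observation are in the future, so β drops out: δ^1·427 = δ^2·552 ⇒ δ = 427/552 = 0.77355.
The first indifference: 39 = β·δ^2·77, so β = 39/(δ^2·77) = 39/(0.59838·77) ≈ 0.846.

β ≈ 0.846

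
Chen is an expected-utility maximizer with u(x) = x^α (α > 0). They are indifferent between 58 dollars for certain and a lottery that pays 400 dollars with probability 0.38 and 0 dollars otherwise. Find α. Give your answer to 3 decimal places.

α ≈ 0.501

Since u(0) = 0, the lottery's EU is 0.38·400^α.
Setting u(58) equal to that: 58^α = 0.38·400^α ⇒ (58/400)^α = 0.38.
α = ln(0.38) / ln(58/400) = -0.967584/-1.931022 ≈ 0.501.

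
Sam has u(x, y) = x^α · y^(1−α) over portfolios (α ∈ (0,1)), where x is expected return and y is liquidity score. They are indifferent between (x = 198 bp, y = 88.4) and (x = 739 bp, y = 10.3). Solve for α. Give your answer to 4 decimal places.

α ≈ 0.6201

The Cobb–Douglas utilities coincide, so 198^α·88.4^(1−α) = 739^α·10.3^(1−α).
Rearrange to (198/739)^α = (10.3/88.4)^(1−α) and take logs: α·-1.3170309 = (1−α)·-2.1497281.
Thus α·(-3.4667590) = -2.1497281, so α = -2.1497281/-3.4667590 ≈ 0.6201.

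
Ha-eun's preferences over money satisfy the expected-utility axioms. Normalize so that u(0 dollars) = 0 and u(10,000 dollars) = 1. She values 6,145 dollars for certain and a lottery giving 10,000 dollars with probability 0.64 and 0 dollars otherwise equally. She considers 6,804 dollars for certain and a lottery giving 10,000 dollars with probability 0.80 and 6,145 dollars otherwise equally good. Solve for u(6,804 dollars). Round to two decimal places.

The first gamble pins u(6,145 dollars): it must equal 0.64·1 + 0.36·0 = 0.64.
The second indifference gives u(6,804 dollars) = 0.80·u(10,000 dollars) + 0.20·u(6,145 dollars) = 0.80·1.00 + 0.20·0.64 = 0.9280.

0.93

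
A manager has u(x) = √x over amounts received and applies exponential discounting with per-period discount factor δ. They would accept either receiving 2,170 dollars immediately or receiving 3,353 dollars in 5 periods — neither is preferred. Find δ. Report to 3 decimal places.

The payoff in 5 periods is discounted by δ^5, so u(2170) = δ^5·u(3353) and δ^5 = u(2170)/u(3353).
With u(x) = √x: δ^5 = √2170/√3353 = √(2170/3353) = 0.80448.
Hence δ = (0.80448)^(1/5) = 0.95742.

δ ≈ 0.957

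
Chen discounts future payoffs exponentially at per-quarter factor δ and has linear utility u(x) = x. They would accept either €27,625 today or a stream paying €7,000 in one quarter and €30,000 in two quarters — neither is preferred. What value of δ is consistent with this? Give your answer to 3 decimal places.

Equating present values: 27625 = 7000δ + 30000δ².
So 30000δ² + 7000δ − 27625 = 0.
By the quadratic formula (taking the positive root), δ = (−7000 + √3364000000.00) / 60000 ≈ 0.850.

δ ≈ 0.850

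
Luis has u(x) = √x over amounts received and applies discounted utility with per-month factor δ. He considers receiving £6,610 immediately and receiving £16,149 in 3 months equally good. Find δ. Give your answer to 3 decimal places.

δ ≈ 0.862

Indifference means u(6610) = δ^3 · u(16149), so δ^3 = u(6610)/u(16149).
With u(x) = √x: δ^3 = √6610/√16149 = √(6610/16149) = 0.63978.
So δ = 0.63978^(1/3) ≈ 0.862.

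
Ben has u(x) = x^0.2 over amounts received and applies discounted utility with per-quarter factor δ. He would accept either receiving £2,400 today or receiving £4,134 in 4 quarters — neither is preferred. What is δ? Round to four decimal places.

The payoff in 4 quarters is discounted by δ^4, so u(2400) = δ^4·u(4134) and δ^4 = u(2400)/u(4134).
With u(x) = x^0.2: δ^4 = 2400^0.2/4134^0.2 = (2400/4134)^0.2 = 0.89695.
Hence δ = (0.89695)^(1/4) = 0.973177.

δ ≈ 0.9732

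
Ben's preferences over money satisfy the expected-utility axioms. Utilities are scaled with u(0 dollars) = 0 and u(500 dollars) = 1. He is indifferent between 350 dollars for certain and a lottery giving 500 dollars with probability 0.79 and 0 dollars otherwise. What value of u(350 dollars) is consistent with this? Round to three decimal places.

0.790

The indifference gives u(350 dollars) = 0.79·u(500 dollars) + 0.21·u(0 dollars) = 0.79·1 + 0.21·0 = 0.79.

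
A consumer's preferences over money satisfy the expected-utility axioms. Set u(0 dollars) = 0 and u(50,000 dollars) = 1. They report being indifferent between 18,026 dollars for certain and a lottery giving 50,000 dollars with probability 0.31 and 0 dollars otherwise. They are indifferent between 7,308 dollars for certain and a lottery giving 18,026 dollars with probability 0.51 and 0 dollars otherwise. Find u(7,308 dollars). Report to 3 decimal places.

From the first indifference, u(18,026 dollars) = 0.31·u(50,000 dollars) + 0.69·u(0 dollars) = 0.31·1 + 0.69·0 = 0.31.
The second indifference gives u(7,308 dollars) = 0.51·u(18,026 dollars) + 0.49·u(0 dollars) = 0.51·0.31 + 0.49·0.00 = 0.1581.

0.158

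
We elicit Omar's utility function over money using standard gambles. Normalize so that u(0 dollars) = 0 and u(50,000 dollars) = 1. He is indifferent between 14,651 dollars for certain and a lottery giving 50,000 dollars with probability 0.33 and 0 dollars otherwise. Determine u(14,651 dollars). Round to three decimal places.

0.330

By the standard-gamble method, u(14,651 dollars) is just the indifference probability on the best outcome: 0.33.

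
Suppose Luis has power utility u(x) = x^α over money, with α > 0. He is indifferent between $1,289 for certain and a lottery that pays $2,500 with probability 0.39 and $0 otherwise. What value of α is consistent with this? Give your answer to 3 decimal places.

EU(lottery) = 0.39·2500^α + 0.61·0 = 0.39·2500^α.
Indifference: 1289^α = 0.39·2500^α, so (1289/2500)^α = 0.39.
Taking logs: α·ln(1289/2500) = ln(0.39), so α = -0.941609 / -0.662424 ≈ 1.421.

α ≈ 1.421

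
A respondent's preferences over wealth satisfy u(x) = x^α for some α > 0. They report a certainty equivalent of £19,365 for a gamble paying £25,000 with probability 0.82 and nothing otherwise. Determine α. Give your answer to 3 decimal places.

EU(lottery) = 0.82·25000^α + 0.18·0 = 0.82·25000^α.
Equating: 19365^α = 0.82·25000^α, i.e. 0.7746^α = 0.82.
Taking logs: α·ln(19365/25000) = ln(0.82), so α = -0.198451 / -0.255409 ≈ 0.777.

α ≈ 0.777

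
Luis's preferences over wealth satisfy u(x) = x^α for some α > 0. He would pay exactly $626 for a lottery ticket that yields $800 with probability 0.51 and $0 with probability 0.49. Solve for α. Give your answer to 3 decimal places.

α ≈ 2.745

Since u(0) = 0, the lottery's EU is 0.51·800^α.
Indifference: 626^α = 0.51·800^α, so (626/800)^α = 0.51.
Taking logs: α·ln(626/800) = ln(0.51), so α = -0.673345 / -0.245261 ≈ 2.745.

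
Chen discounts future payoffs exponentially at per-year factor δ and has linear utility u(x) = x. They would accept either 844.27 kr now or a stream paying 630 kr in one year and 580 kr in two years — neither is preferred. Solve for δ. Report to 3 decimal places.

δ ≈ 0.780

Present value of the stream is 630·δ + 580·δ². Indifference gives 630δ + 580δ² = 844.27.
That is, 580δ² + 630δ − 844.27 = 0, a quadratic in δ.
By the quadratic formula (taking the positive root), δ = (−630 + √2355606.40) / 1160 ≈ 0.780.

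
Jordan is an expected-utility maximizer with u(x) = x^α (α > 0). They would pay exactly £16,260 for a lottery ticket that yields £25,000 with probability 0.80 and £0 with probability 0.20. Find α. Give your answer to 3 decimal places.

α ≈ 0.519

EU(lottery) = 0.80·25000^α + 0.20·0 = 0.80·25000^α.
Indifference: 16260^α = 0.80·25000^α, so (16260/25000)^α = 0.80.
Take logs: α = ln 0.80 / ln(16260/25000) ≈ 0.51874.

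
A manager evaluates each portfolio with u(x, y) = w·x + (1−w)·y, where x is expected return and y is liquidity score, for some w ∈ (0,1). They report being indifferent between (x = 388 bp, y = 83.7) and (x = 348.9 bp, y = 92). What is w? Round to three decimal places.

w = 0.175

Equating utilities: w·388 + (1−w)·83.7 = w·348.9 + (1−w)·92.
Collecting terms: w·39.1 = (1−w)·8.3.
Hence w = 8.3/(39.1+8.3) = 8.3/47.4 = 0.175.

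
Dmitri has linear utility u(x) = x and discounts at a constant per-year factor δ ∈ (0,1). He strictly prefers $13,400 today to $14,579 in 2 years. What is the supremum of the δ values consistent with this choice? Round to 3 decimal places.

δ < 0.959

The preference means 13400 > δ^2·14579.
So δ^2 < 13400/14579 = 0.91913; taking the square root of both positive sides preserves the inequality.
δ < (13400/14579)^(1/2) ≈ 0.959.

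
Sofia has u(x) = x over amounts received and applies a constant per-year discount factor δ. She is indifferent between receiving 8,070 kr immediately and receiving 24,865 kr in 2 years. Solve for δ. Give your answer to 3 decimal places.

Equating discounted utilities: u(8070) = δ^2·u(24865) ⇒ δ^2 = u(8070)/u(24865).
With u(x) = x: δ^2 = 8070/24865 = 0.32455.
Hence δ = (0.32455)^(1/2) = 0.56970.

δ ≈ 0.570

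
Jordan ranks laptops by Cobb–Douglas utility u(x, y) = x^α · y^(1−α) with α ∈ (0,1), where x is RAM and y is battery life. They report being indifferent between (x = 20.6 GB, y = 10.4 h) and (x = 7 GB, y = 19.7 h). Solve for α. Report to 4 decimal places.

Indifference: 20.6^α · 10.4^(1−α) = 7^α · 19.7^(1−α).
Taking logs: α·ln 20.6 + (1−α)·ln 10.4 = α·ln 7 + (1−α)·ln 19.7, i.e. α·1.0793809 = (1−α)·0.6388128.
Thus α·(1.7181937) = 0.6388128, so α = 0.6388128/1.7181937 ≈ 0.3718.

α ≈ 0.3718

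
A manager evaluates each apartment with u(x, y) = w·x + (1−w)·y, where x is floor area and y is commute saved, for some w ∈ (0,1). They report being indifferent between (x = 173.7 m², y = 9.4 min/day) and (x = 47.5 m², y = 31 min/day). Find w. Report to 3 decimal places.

Equating utilities: w·173.7 + (1−w)·9.4 = w·47.5 + (1−w)·31.
Rearranging, 126.2·w − 21.6·(1−w) = 0.
So w/(1−w) = 21.6/126.2 = 0.1712, giving w = 21.6/(126.2+21.6) = 0.146.

w = 0.146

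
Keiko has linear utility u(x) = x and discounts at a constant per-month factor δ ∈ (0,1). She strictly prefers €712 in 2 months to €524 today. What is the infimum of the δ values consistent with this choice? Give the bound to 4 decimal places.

The preference means 524 < δ^2·712.
Hence δ^2 > 524/712 = 0.73596, and x ↦ x^(1/2) is increasing on (0,∞).
δ > (524/712)^(1/2) ≈ 0.8579.

δ > 0.8579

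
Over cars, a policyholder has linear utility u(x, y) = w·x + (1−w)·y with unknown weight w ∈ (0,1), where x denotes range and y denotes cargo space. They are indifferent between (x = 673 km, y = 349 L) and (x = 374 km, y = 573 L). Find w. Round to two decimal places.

w = 0.43

u(673,349) = u(374,573) means w·673 + (1−w)·349 = w·374 + (1−w)·573.
Rearranging, 299·w − 224·(1−w) = 0.
Hence w = 224/(299+224) = 224/523 = 0.43.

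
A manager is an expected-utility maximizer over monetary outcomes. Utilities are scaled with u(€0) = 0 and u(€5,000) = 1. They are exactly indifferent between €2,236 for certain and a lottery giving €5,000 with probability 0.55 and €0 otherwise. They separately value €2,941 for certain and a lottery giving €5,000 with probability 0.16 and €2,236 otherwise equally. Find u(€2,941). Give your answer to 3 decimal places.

0.622

From the first indifference, u(€2,236) = 0.55·u(€5,000) + 0.45·u(€0) = 0.55·1 + 0.45·0 = 0.55.
Chaining: u(€2,941) = 0.16·1.00 + 0.84·0.55 = 0.6220.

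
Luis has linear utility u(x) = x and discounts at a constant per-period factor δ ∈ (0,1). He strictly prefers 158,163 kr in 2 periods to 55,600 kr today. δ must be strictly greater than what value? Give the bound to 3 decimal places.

δ > 0.593

Under u(x) = x this choice says 55600 < δ^2·158163.
Hence δ^2 > 55600/158163 = 0.35154, and x ↦ x^(1/2) is increasing on (0,∞).
δ > 0.35154^(1/2) = 0.593.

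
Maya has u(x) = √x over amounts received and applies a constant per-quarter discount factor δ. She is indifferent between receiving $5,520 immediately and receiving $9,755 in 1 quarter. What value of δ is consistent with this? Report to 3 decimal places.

δ ≈ 0.752

Indifference means u(5520) = δ · u(9755), so δ = u(5520)/u(9755).
Since u(x) = √x, δ = √(5520/9755) = 0.75224.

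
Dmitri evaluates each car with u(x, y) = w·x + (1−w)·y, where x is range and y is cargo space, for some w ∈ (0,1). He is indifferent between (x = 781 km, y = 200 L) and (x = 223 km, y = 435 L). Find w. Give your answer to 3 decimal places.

Indifference: w·781 + (1−w)·200 = w·223 + (1−w)·435.
Collecting terms: w·558 = (1−w)·235.
Hence w = 235/(558+235) = 235/793 = 0.296.

w = 0.296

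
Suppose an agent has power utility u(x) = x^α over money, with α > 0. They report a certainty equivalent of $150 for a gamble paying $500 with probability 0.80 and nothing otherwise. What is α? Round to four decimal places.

α ≈ 0.1853

Since u(0) = 0, the lottery's EU is 0.80·500^α.
Indifference: 150^α = 0.80·500^α, so (150/500)^α = 0.80.
Take logs: α = ln 0.80 / ln(150/500) ≈ 0.185339.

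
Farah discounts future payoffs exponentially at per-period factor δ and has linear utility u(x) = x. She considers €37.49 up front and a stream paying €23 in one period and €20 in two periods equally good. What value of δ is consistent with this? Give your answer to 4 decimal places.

δ ≈ 0.9100

Present value of the stream is 23·δ + 20·δ². Indifference gives 23δ + 20δ² = 37.49.
Rearranged: 20δ² + 23δ − 37.49 = 0.
By the quadratic formula (taking the positive root), δ = (−23 + √3528.20) / 40 ≈ 0.9100.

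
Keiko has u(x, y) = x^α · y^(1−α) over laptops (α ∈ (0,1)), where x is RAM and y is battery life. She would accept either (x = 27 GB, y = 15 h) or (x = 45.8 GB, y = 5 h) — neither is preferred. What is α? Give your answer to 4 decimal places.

α ≈ 0.6752

Set the two utilities equal: 27^α·15^(1−α) = 45.8^α·5^(1−α).
Taking logs: α·ln 27 + (1−α)·ln 15 = α·ln 45.8 + (1−α)·ln 5, i.e. α·-0.5284472 = (1−α)·-1.0986123.
So α/(1−α) = (-1.0986123)/(-0.5284472) = 2.0789443, and α = 2.0789443/3.0789443 ≈ 0.6752.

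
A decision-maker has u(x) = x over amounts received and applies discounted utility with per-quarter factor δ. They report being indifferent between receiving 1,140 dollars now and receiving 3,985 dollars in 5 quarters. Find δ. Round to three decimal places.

The payoff in 5 quarters is discounted by δ^5, so u(1140) = δ^5·u(3985) and δ^5 = u(1140)/u(3985).
With u(x) = x: δ^5 = 1140/3985 = 0.28607.
Taking the 5th root: δ = 0.28607^(1/5) ≈ 0.779.

δ ≈ 0.779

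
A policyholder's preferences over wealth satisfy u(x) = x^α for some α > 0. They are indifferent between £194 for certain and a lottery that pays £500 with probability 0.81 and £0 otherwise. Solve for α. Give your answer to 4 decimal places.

α ≈ 0.2226

The lottery's expected utility is 0.81·u(500) + 0.19·u(0) = 0.81·500^α (since u(0) = 0 for α > 0).
Indifference: 194^α = 0.81·500^α, so (194/500)^α = 0.81.
Take logs: α = ln 0.81 / ln(194/500) ≈ 0.222573.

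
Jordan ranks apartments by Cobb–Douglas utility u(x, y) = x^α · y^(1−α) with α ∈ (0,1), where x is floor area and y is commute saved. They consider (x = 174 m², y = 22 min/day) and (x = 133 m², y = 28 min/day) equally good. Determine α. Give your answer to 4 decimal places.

α ≈ 0.4730

The Cobb–Douglas utilities coincide, so 174^α·22^(1−α) = 133^α·28^(1−α).
(174/133)^α = (28/22)^(1−α); take logs: α·ln(174/133) = (1−α)·ln(28/22), i.e. α·0.2687062 = (1−α)·0.2411621.
Thus α·(0.5098683) = 0.2411621, so α = 0.2411621/0.5098683 ≈ 0.4730.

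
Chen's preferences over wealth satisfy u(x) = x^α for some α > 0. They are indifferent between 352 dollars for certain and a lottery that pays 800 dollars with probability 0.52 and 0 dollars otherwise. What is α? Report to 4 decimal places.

Since u(0) = 0, the lottery's EU is 0.52·800^α.
Indifference: 352^α = 0.52·800^α, so (352/800)^α = 0.52.
Take logs: α = ln 0.52 / ln(352/800) ≈ 0.796519.

α ≈ 0.7965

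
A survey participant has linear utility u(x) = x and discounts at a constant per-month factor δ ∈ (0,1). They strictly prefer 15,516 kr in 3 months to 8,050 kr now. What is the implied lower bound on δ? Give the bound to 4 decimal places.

δ > 0.8035

Under u(x) = x this choice says 8050 < δ^3·15516.
Hence δ^3 > 8050/15516 = 0.51882, and x ↦ x^(1/3) is increasing on (0,∞).
δ > 0.51882^(1/3) = 0.8035.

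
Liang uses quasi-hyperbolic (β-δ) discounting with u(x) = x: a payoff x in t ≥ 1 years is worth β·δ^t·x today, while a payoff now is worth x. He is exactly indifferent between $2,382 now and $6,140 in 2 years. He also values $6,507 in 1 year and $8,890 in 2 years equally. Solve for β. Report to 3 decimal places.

From the later pair, β·δ^1·6507 = β·δ^2·8890; dividing through, δ = 6507/8890 = 0.73195.
Substituting δ into 2382 = β·δ^2·6140: β = 2382/(3289.474) ≈ 0.724.

β ≈ 0.724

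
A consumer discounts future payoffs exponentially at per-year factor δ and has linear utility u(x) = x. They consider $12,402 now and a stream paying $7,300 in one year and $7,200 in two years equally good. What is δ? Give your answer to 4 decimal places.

Equating present values: 12402 = 7300δ + 7200δ².
That is, 7200δ² + 7300δ − 12402 = 0, a quadratic in δ.
δ = (−7300 + √(7300² + 4·7200·12402)) / (2·7200) = (−7300 + √410467600.00) / 14400 ≈ 0.9000.

δ ≈ 0.9000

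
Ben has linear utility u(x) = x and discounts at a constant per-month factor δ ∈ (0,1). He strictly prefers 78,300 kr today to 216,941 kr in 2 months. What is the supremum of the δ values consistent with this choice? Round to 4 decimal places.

δ < 0.6008

Under u(x) = x this choice says 78300 > δ^2·216941.
Dividing by 216941: δ^2 < 0.36093. Both sides are positive, so the square root keeps the direction.
δ < (78300/216941)^(1/2) ≈ 0.6008.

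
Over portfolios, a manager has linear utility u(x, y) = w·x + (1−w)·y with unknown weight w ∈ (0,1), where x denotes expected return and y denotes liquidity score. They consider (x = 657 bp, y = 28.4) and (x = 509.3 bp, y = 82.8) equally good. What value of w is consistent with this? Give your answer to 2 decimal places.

w = 0.27

u(657,28.4) = u(509.3,82.8) means w·657 + (1−w)·28.4 = w·509.3 + (1−w)·82.8.
Collecting terms: w·147.7 = (1−w)·54.4.
Hence w = 54.4/(147.7+54.4) = 54.4/202.1 = 0.27.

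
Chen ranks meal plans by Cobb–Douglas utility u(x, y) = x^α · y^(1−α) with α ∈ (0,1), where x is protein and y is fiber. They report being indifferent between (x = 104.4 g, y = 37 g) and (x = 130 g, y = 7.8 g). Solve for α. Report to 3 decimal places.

Set the two utilities equal: 104.4^α·37^(1−α) = 130^α·7.8^(1−α).
Rearrange to (104.4/130)^α = (7.8/37)^(1−α) and take logs: α·-0.219305 = (1−α)·-1.556794.
Thus α·(-1.776099) = -1.556794, so α = -1.556794/-1.776099 ≈ 0.877.

α ≈ 0.877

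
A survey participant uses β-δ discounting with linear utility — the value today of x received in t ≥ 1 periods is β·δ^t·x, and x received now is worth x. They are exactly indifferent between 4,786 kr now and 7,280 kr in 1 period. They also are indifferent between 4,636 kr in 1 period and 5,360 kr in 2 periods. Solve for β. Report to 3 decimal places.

Both payoffs in the second observation are in the future, so β drops out: δ^1·4636 = δ^2·5360 ⇒ δ = 4636/5360 = 0.86493.
The first indifference: 4786 = β·δ·7280, so β = 4786/(δ·7280) = 4786/(0.86493·7280) ≈ 0.760.

β ≈ 0.760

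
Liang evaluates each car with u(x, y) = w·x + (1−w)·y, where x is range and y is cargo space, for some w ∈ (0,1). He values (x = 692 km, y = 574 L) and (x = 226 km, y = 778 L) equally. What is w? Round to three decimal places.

Indifference: w·692 + (1−w)·574 = w·226 + (1−w)·778.
Collecting terms: w·466 = (1−w)·204.
So w/(1−w) = 204/466 = 0.4378, giving w = 204/(466+204) = 0.304.

w = 0.304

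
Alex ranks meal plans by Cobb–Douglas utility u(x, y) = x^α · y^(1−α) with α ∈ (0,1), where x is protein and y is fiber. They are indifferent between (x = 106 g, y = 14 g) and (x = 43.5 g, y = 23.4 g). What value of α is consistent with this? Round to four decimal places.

Indifference: 106^α · 14^(1−α) = 43.5^α · 23.4^(1−α).
Rearrange to (106/43.5)^α = (23.4/14)^(1−α) and take logs: α·0.8906782 = (1−α)·0.5136787.
So α/(1−α) = (0.5136787)/(0.8906782) = 0.5767276, and α = 0.5767276/1.5767276 ≈ 0.3658.

α ≈ 0.3658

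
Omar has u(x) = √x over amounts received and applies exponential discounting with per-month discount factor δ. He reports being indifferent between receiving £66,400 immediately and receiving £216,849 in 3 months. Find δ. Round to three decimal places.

Equating discounted utilities: u(66400) = δ^3·u(216849) ⇒ δ^3 = u(66400)/u(216849).
With u(x) = √x: δ^3 = √66400/√216849 = √(66400/216849) = 0.55336.
Taking the cube root: δ = 0.55336^(1/3) ≈ 0.821.

δ ≈ 0.821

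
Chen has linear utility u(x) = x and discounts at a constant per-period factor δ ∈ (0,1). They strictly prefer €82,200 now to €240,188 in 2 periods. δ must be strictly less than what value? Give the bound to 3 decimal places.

Comparing present values: 82200 > δ^2·240188.
Dividing by 240188: δ^2 < 0.34223. Both sides are positive, so the square root keeps the direction.
δ < 0.34223^(1/2) = 0.585.

δ < 0.585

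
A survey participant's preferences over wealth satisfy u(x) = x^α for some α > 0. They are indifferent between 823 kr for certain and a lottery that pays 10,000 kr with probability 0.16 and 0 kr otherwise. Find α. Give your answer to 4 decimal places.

α ≈ 0.7338

The lottery's expected utility is 0.16·u(10000) + 0.84·u(0) = 0.16·10000^α (since u(0) = 0 for α > 0).
Indifference: 823^α = 0.16·10000^α, so (823/10000)^α = 0.16.
Taking logs: α·ln(823/10000) = ln(0.16), so α = -1.8325815 / -2.4973842 ≈ 0.7338.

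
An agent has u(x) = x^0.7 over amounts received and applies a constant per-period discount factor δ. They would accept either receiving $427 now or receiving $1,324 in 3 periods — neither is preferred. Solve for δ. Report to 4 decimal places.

The payoff in 3 periods is discounted by δ^3, so u(427) = δ^3·u(1324) and δ^3 = u(427)/u(1324).
With u(x) = x^0.7: δ^3 = 427^0.7/1324^0.7 = (427/1324)^0.7 = 0.45287.
Hence δ = (0.45287)^(1/3) = 0.767938.

δ ≈ 0.7679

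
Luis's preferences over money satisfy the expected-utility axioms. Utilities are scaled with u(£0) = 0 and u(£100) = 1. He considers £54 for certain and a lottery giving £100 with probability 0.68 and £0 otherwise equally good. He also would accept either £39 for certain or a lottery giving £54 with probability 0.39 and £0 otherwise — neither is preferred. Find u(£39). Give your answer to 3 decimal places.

0.265

The first gamble pins u(£54): it must equal 0.68·1 + 0.32·0 = 0.68.
Then u(£39) = 0.39·u(£54) + 0.61·u(£0) = 0.39·0.68 + 0.61·0.00 = 0.2652.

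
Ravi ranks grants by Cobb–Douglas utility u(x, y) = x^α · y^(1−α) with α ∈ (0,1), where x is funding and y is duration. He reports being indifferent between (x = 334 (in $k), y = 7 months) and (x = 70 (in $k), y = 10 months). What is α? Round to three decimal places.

α ≈ 0.186

The Cobb–Douglas utilities coincide, so 334^α·7^(1−α) = 70^α·10^(1−α).
Taking logs: α·ln 334 + (1−α)·ln 7 = α·ln 70 + (1−α)·ln 10, i.e. α·1.562646 = (1−α)·0.356675.
Thus α·(1.919321) = 0.356675, so α = 0.356675/1.919321 ≈ 0.186.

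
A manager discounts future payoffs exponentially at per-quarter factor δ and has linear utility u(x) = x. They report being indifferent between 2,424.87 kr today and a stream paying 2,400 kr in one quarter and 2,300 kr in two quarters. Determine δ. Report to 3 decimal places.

The stream is worth 2400δ + 2300δ² today, so 2400δ + 2300δ² = 2424.87.
So 2300δ² + 2400δ − 2424.87 = 0.
The positive root is δ = [−2400 + √(2400² + 4·2300·2424.87)] / (2·2300) = (−2400 + 5298.000)/4600 ≈ 0.630.

δ ≈ 0.630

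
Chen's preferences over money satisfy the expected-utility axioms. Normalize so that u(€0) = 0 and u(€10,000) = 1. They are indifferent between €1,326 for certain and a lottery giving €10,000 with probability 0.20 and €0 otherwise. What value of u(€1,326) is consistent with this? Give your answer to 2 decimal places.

0.20

u(€1,326) equals the lottery's expected utility: 0.20·1 + 0.80·0 = 0.20.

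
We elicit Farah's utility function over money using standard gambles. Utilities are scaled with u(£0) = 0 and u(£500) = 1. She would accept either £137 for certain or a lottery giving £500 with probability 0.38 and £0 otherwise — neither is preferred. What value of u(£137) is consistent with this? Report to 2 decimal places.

By the standard-gamble method, u(£137) is just the indifference probability on the best outcome: 0.38.

0.38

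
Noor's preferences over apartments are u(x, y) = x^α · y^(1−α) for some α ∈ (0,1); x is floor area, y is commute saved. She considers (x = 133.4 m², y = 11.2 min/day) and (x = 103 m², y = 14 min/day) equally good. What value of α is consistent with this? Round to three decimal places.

α ≈ 0.463

Set the two utilities equal: 133.4^α·11.2^(1−α) = 103^α·14^(1−α).
Rearrange to (133.4/103)^α = (14/11.2)^(1−α) and take logs: α·0.258623 = (1−α)·0.223144.
Thus α·(0.481767) = 0.223144, so α = 0.223144/0.481767 ≈ 0.463.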